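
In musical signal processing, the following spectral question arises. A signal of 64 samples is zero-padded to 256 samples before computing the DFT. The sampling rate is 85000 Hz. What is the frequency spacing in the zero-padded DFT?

Original DFT: N = 64, resolution = f_s/N = 85000/64 = 10625/8 Hz
Zero-padded DFT: N = 256, resolution = f_s/N = 85000/256 = 10625/32 Hz
Zero-padding interpolates the spectrum (finer frequency grid)
but does NOT improve the true spectral resolution (ability to resolve close frequencies).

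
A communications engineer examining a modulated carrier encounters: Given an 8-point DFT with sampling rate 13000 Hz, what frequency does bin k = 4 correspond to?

The frequency of DFT bin k is: f_k = k * f_s / N
f_4 = 4 * 13000 / 8 = 6500 Hz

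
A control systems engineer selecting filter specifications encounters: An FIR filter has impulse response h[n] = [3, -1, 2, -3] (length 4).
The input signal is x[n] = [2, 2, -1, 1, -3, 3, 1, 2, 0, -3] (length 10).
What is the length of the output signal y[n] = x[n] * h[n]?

For linear convolution, the output length is:
len(y) = len(x) + len(h) - 1 = 10 + 4 - 1 = 13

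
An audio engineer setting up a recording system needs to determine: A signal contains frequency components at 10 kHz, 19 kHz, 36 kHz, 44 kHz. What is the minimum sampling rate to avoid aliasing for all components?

The highest frequency component is f_max = 44 kHz.
Nyquist rate = 2 * f_max = 2 * 44 kHz = 88 kHz.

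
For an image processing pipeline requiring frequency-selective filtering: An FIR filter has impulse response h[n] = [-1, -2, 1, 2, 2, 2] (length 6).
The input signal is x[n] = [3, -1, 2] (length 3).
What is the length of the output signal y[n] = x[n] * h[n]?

For linear convolution, the output length is:
len(y) = len(x) + len(h) - 1 = 3 + 6 - 1 = 8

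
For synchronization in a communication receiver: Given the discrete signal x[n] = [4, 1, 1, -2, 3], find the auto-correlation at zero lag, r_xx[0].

The auto-correlation at zero lag r_xx[0] equals the signal energy.
r_xx[0] = sum of x[n]^2 = 4^2 + 1^2 + 1^2 + (-2)^2 + 3^2
= 16 + 1 + 1 + 4 + 9 = 31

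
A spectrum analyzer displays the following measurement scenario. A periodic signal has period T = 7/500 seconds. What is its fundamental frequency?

The fundamental frequency is the reciprocal of the period.
f = 1/T = 1/(7/500) = 500/7 Hz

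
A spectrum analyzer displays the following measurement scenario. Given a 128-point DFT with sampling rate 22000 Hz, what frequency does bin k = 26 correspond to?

The frequency of DFT bin k is: f_k = k * f_s / N
f_26 = 26 * 22000 / 128 = 17875/4 Hz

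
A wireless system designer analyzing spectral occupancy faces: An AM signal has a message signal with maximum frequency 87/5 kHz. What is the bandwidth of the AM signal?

In AM (double-sideband), the bandwidth is twice the message frequency.
BW = 2 * f_m = 2 * 87/5 kHz = 174/5 kHz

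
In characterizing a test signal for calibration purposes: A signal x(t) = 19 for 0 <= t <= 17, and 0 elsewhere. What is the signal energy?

Energy = integral of |x(t)|^2 dt over the signal duration
= 19^2 * 17 = 361 * 17 = 6137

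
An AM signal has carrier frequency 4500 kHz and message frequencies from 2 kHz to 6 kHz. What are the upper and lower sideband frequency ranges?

Upper sideband (USB) = fc + [fm_low, fm_high] = 4500 + [2, 6] = [4502, 4506] kHz
Lower sideband (LSB) = fc - [fm_high, fm_low] = 4500 - [6, 2] = [4494, 4498] kHz
Total occupied spectrum: 4494 kHz to 4506 kHz (plus carrier at 4500 kHz)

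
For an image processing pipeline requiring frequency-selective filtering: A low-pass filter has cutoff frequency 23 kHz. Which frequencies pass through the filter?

A low-pass filter passes all frequencies below the cutoff frequency 23 kHz and attenuates higher frequencies.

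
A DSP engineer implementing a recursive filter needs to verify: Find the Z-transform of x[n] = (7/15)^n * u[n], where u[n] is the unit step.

The Z-transform of a^n * u[n] is z/(z-a) for |z| > |a|.
Here a = 7/15, so X(z) = z/(z - (7/15)) = 15z/(15z - 7)
ROC: |z| > 7/15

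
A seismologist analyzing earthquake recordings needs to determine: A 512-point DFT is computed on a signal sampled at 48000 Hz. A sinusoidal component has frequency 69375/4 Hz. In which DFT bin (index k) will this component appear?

DFT frequency resolution = f_s/N = 48000/512 = 375/4 Hz
Bin index k = f_signal / resolution = 69375/4 / 375/4 = 185
The signal frequency 69375/4 Hz falls in DFT bin k = 185.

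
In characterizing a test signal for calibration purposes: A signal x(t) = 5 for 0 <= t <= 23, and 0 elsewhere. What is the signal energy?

Energy = integral of |x(t)|^2 dt over the signal duration
= 5^2 * 23 = 25 * 23 = 575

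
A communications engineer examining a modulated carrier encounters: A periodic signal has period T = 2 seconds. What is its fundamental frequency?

The fundamental frequency is the reciprocal of the period.
f = 1/T = 1/(2) = 1/2 Hz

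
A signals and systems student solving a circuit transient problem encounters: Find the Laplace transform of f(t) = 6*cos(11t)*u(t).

Standard pair: cos(wt)*u(t) <-> s/(s^2+w^2)
With w = 11: L{6*cos(11t)*u(t)} = 6s/(s^2+121)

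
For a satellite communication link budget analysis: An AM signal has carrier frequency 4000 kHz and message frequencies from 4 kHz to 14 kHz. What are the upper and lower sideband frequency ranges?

Upper sideband (USB) = fc + [fm_low, fm_high] = 4000 + [4, 14] = [4004, 4014] kHz
Lower sideband (LSB) = fc - [fm_high, fm_low] = 4000 - [14, 4] = [3986, 3996] kHz
Total occupied spectrum: 3986 kHz to 4014 kHz (plus carrier at 4000 kHz)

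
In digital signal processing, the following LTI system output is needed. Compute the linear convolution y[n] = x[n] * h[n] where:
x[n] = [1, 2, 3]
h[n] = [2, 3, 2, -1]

y[n] = sum_k x[k]*h[n-k]. Output length = len(x) + len(h) - 1 = 3 + 4 - 1 = 6.
y[0] = 1*2 = 2
y[1] = 2*2 + 1*3 = 7
y[2] = 3*2 + 2*3 + 1*2 = 14
y[3] = 3*3 + 2*2 + 1*-1 = 12
y[4] = 3*2 + 2*-1 = 4
y[5] = 3*-1 = -3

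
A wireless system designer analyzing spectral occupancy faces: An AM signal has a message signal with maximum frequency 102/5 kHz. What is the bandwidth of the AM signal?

In AM (double-sideband), the bandwidth is twice the message frequency.
BW = 2 * f_m = 2 * 102/5 kHz = 204/5 kHz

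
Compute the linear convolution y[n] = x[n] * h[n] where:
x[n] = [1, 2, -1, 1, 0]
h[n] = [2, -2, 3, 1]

y[n] = sum_k x[k]*h[n-k]. Output length = len(x) + len(h) - 1 = 5 + 4 - 1 = 8.
y[0] = 1*2 = 2
y[1] = 2*2 + 1*-2 = 2
y[2] = -1*2 + 2*-2 + 1*3 = -3
y[3] = 1*2 + -1*-2 + 2*3 + 1*1 = 11
y[4] = 0*2 + 1*-2 + -1*3 + 2*1 = -3
y[5] = 0*-2 + 1*3 + -1*1 = 2
y[6] = 0*3 + 1*1 = 1
y[7] = 0*1 = 0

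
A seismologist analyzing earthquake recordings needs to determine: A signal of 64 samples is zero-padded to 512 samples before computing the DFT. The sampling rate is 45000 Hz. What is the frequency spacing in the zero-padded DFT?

Original DFT: N = 64, resolution = f_s/N = 45000/64 = 5625/8 Hz
Zero-padded DFT: N = 512, resolution = f_s/N = 45000/512 = 5625/64 Hz
Zero-padding interpolates the spectrum (finer frequency grid)
but does NOT improve the true spectral resolution (ability to resolve close frequencies).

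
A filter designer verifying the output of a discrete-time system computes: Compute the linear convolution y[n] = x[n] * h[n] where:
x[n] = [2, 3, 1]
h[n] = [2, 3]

y[n] = sum_k x[k]*h[n-k]. Output length = len(x) + len(h) - 1 = 3 + 2 - 1 = 4.
y[0] = 2*2 = 4
y[1] = 3*2 + 2*3 = 12
y[2] = 1*2 + 3*3 = 11
y[3] = 1*3 = 3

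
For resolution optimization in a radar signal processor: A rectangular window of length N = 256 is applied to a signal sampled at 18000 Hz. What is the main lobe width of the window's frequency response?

For a rectangular window of length N,
the main lobe width in frequency is 2*f_s/N.
= 2*18000/256 = 1125/8 Hz
This determines the minimum frequency separation for resolving two sinusoids.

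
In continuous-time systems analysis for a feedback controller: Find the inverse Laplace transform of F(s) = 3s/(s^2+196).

Standard pair: s/(s^2+w^2) <-> cos(wt)*u(t)
With k=3, w=14: f(t) = 3*cos(14t)*u(t)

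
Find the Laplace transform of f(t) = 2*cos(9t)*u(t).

Standard pair: cos(wt)*u(t) <-> s/(s^2+w^2)
With w = 9: L{2*cos(9t)*u(t)} = 2s/(s^2+81)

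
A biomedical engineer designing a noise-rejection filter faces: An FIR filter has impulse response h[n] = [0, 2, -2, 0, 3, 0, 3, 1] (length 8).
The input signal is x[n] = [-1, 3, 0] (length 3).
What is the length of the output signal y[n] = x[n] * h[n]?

For linear convolution, the output length is:
len(y) = len(x) + len(h) - 1 = 3 + 8 - 1 = 10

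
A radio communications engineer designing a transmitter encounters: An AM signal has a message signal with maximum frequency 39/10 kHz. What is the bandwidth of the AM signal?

In AM (double-sideband), the bandwidth is twice the message frequency.
BW = 2 * f_m = 2 * 39/10 kHz = 39/5 kHz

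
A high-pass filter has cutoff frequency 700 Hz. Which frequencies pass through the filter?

A high-pass filter passes all frequencies above the cutoff frequency 700 Hz and attenuates lower frequencies.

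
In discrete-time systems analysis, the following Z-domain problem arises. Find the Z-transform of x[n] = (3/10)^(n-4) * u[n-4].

Time-shifting property: if X(z) = Z{x[n]}, then Z{x[n-d]} = z^(-d) * X(z)
X(z) = z/(z - 3/10) for x[n] = (3/10)^n * u[n]
Z{x[n-4]} = z^(-4) * z/(z - 3/10) = z^(-3)/(z - 3/10)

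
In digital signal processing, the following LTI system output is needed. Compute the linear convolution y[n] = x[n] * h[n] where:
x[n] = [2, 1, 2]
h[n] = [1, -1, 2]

y[n] = sum_k x[k]*h[n-k]. Output length = len(x) + len(h) - 1 = 3 + 3 - 1 = 5.
y[0] = 2*1 = 2
y[1] = 1*1 + 2*-1 = -1
y[2] = 2*1 + 1*-1 + 2*2 = 5
y[3] = 2*-1 + 1*2 = 0
y[4] = 2*2 = 4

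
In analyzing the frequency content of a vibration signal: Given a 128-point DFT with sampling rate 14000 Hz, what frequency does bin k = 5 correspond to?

The frequency of DFT bin k is: f_k = k * f_s / N
f_5 = 5 * 14000 / 128 = 4375/8 Hz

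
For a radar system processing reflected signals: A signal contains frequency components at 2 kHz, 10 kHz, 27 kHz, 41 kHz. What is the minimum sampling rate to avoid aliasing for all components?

The highest frequency component is f_max = 41 kHz.
Nyquist rate = 2 * f_max = 2 * 41 kHz = 82 kHz.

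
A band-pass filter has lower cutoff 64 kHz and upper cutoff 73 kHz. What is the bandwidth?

Bandwidth = f_high - f_low
= 73 kHz - 64 kHz = 9 kHz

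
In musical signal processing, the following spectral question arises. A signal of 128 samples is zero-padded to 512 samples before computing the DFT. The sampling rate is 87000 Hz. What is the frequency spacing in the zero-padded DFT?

Original DFT: N = 128, resolution = f_s/N = 87000/128 = 10875/16 Hz
Zero-padded DFT: N = 512, resolution = f_s/N = 87000/512 = 10875/64 Hz
Zero-padding interpolates the spectrum (finer frequency grid)
but does NOT improve the true spectral resolution (ability to resolve close frequencies).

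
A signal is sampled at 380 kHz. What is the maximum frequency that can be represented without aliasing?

The maximum frequency that can be represented without aliasing
is the Nyquist frequency: f_max = f_s / 2 = 380 kHz / 2 = 190 kHz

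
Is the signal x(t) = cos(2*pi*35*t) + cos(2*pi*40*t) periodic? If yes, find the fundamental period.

f1 = 35 Hz, f2 = 40 Hz
Period T1 = 1/35, T2 = 1/40
Ratio T1/T2 = 40/35, which is rational.
The signal is periodic with fundamental period T = 1/GCD(35,40) = 1/5 s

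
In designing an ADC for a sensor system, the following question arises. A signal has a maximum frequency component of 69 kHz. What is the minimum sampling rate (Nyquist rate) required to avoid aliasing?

By the Nyquist-Shannon sampling theorem,
the minimum sampling rate (Nyquist rate) must be at least 2 * f_max.
Nyquist rate = 2 * 69 kHz = 138 kHz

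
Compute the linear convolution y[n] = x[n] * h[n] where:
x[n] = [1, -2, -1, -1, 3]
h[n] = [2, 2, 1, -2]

y[n] = sum_k x[k]*h[n-k]. Output length = len(x) + len(h) - 1 = 5 + 4 - 1 = 8.
y[0] = 1*2 = 2
y[1] = -2*2 + 1*2 = -2
y[2] = -1*2 + -2*2 + 1*1 = -5
y[3] = -1*2 + -1*2 + -2*1 + 1*-2 = -8
y[4] = 3*2 + -1*2 + -1*1 + -2*-2 = 7
y[5] = 3*2 + -1*1 + -1*-2 = 7
y[6] = 3*1 + -1*-2 = 5
y[7] = 3*-2 = -6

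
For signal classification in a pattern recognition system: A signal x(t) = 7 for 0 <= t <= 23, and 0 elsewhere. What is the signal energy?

Energy = integral of |x(t)|^2 dt over the signal duration
= 7^2 * 23 = 49 * 23 = 1127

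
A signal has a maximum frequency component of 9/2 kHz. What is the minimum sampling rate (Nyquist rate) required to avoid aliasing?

By the Nyquist-Shannon sampling theorem,
the minimum sampling rate (Nyquist rate) must be at least 2 * f_max.
Nyquist rate = 2 * 9/2 kHz = 9 kHz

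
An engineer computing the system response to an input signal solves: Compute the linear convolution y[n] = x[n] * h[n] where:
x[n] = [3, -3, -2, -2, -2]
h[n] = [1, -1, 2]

y[n] = sum_k x[k]*h[n-k]. Output length = len(x) + len(h) - 1 = 5 + 3 - 1 = 7.
y[0] = 3*1 = 3
y[1] = -3*1 + 3*-1 = -6
y[2] = -2*1 + -3*-1 + 3*2 = 7
y[3] = -2*1 + -2*-1 + -3*2 = -6
y[4] = -2*1 + -2*-1 + -2*2 = -4
y[5] = -2*-1 + -2*2 = -2
y[6] = -2*2 = -4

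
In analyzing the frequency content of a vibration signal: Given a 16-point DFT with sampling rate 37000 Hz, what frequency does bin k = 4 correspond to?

The frequency of DFT bin k is: f_k = k * f_s / N
f_4 = 4 * 37000 / 16 = 9250 Hz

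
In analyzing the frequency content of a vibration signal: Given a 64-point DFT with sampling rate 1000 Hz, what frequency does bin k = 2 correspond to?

The frequency of DFT bin k is: f_k = k * f_s / N
f_2 = 2 * 1000 / 64 = 125/4 Hz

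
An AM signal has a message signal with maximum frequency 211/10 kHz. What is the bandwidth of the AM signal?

In AM (double-sideband), the bandwidth is twice the message frequency.
BW = 2 * f_m = 2 * 211/10 kHz = 211/5 kHz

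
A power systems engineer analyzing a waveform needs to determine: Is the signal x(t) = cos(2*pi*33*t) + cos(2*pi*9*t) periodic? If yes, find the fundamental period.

f1 = 33 Hz, f2 = 9 Hz
Period T1 = 1/33, T2 = 1/9
Ratio T1/T2 = 9/33, which is rational.
The signal is periodic with fundamental period T = 1/GCD(33,9) = 1/3 s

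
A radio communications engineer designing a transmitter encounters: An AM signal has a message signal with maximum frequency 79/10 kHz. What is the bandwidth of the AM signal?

In AM (double-sideband), the bandwidth is twice the message frequency.
BW = 2 * f_m = 2 * 79/10 kHz = 79/5 kHz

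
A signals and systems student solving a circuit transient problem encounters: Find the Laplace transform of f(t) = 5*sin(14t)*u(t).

Standard pair: sin(wt)*u(t) <-> w/(s^2+w^2)
With w = 14: L{5*sin(14t)*u(t)} = 70/(s^2+196)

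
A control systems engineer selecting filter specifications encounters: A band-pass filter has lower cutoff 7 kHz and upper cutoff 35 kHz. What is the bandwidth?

Bandwidth = f_high - f_low
= 35 kHz - 7 kHz = 28 kHz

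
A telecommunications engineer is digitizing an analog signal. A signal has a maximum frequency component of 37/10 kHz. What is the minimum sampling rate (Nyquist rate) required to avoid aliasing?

By the Nyquist-Shannon sampling theorem,
the minimum sampling rate (Nyquist rate) must be at least 2 * f_max.
Nyquist rate = 2 * 37/10 kHz = 37/5 kHz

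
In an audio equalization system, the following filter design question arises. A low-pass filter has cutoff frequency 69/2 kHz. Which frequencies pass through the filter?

A low-pass filter passes all frequencies below the cutoff frequency 69/2 kHz and attenuates higher frequencies.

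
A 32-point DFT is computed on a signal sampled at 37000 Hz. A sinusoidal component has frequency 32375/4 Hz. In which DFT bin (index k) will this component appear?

DFT frequency resolution = f_s/N = 37000/32 = 4625/4 Hz
Bin index k = f_signal / resolution = 32375/4 / 4625/4 = 7
The signal frequency 32375/4 Hz falls in DFT bin k = 7.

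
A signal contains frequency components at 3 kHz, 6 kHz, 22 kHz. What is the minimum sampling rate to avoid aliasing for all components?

The highest frequency component is f_max = 22 kHz.
Nyquist rate = 2 * f_max = 2 * 22 kHz = 44 kHz.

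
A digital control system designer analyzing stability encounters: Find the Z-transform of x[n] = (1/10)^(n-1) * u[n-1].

Time-shifting property: if X(z) = Z{x[n]}, then Z{x[n-d]} = z^(-d) * X(z)
X(z) = z/(z - 1/10) for x[n] = (1/10)^n * u[n]
Z{x[n-1]} = z^(-1) * z/(z - 1/10) = 1/(z - 1/10)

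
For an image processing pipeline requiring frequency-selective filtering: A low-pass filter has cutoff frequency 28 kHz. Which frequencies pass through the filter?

A low-pass filter passes all frequencies below the cutoff frequency 28 kHz and attenuates higher frequencies.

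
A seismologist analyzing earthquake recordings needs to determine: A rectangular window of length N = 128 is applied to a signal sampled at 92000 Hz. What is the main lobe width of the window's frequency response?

For a rectangular window of length N,
the main lobe width in frequency is 2*f_s/N.
= 2*92000/128 = 2875/2 Hz
This determines the minimum frequency separation for resolving two sinusoids.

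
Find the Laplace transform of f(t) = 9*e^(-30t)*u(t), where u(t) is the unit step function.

Standard Laplace transform pair:
e^(-at)*u(t) <-> 1/(s+a)
With a = 30: L{9*e^(-30t)*u(t)} = 9/(s+30), ROC: Re(s) > -30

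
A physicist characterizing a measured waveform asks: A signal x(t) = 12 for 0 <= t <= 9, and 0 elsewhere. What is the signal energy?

Energy = integral of |x(t)|^2 dt over the signal duration
= 12^2 * 9 = 144 * 9 = 1296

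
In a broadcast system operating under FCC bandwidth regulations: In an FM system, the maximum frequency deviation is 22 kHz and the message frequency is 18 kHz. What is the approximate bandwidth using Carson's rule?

Carson's rule: BW = 2*(delta_f + f_m)
= 2*(22 + 18) kHz = 80 kHz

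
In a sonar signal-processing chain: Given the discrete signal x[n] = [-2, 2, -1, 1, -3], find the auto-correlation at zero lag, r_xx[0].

The auto-correlation at zero lag r_xx[0] equals the signal energy.
r_xx[0] = sum of x[n]^2 = (-2)^2 + 2^2 + (-1)^2 + 1^2 + (-3)^2
= 4 + 4 + 1 + 1 + 9 = 19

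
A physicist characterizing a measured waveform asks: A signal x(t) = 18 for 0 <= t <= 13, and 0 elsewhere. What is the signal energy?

Energy = integral of |x(t)|^2 dt over the signal duration
= 18^2 * 13 = 324 * 13 = 4212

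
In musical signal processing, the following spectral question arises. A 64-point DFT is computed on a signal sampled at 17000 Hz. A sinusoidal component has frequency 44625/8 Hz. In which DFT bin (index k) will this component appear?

DFT frequency resolution = f_s/N = 17000/64 = 2125/8 Hz
Bin index k = f_signal / resolution = 44625/8 / 2125/8 = 21
The signal frequency 44625/8 Hz falls in DFT bin k = 21.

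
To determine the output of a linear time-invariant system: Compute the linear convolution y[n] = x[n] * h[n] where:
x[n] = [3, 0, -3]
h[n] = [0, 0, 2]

y[n] = sum_k x[k]*h[n-k]. Output length = len(x) + len(h) - 1 = 3 + 3 - 1 = 5.
y[0] = 3*0 = 0
y[1] = 0*0 + 3*0 = 0
y[2] = -3*0 + 0*0 + 3*2 = 6
y[3] = -3*0 + 0*2 = 0
y[4] = -3*2 = -6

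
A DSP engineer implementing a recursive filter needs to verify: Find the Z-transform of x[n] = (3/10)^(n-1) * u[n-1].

Time-shifting property: if X(z) = Z{x[n]}, then Z{x[n-d]} = z^(-d) * X(z)
X(z) = z/(z - 3/10) for x[n] = (3/10)^n * u[n]
Z{x[n-1]} = z^(-1) * z/(z - 3/10) = 1/(z - 3/10)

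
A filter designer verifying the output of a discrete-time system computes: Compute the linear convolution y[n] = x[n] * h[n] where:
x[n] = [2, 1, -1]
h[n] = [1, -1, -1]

y[n] = sum_k x[k]*h[n-k]. Output length = len(x) + len(h) - 1 = 3 + 3 - 1 = 5.
y[0] = 2*1 = 2
y[1] = 1*1 + 2*-1 = -1
y[2] = -1*1 + 1*-1 + 2*-1 = -4
y[3] = -1*-1 + 1*-1 = 0
y[4] = -1*-1 = 1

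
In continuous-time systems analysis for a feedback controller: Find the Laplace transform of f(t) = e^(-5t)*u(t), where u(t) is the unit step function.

Standard Laplace transform pair:
e^(-at)*u(t) <-> 1/(s+a)
With a = 5: L{e^(-5t)*u(t)} = 1/(s+5), ROC: Re(s) > -5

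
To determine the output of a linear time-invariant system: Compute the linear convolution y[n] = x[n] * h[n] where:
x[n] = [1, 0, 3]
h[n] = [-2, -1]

y[n] = sum_k x[k]*h[n-k]. Output length = len(x) + len(h) - 1 = 3 + 2 - 1 = 4.
y[0] = 1*-2 = -2
y[1] = 0*-2 + 1*-1 = -1
y[2] = 3*-2 + 0*-1 = -6
y[3] = 3*-1 = -3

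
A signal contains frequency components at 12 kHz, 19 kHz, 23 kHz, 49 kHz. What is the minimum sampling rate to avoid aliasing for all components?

The highest frequency component is f_max = 49 kHz.
Nyquist rate = 2 * f_max = 2 * 49 kHz = 98 kHz.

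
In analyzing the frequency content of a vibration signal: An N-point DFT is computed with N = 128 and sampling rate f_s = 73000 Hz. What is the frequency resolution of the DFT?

DFT frequency resolution = f_s / N
= 73000 / 128 = 9125/16 Hz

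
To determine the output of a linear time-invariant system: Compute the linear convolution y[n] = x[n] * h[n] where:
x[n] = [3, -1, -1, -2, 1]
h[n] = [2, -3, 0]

y[n] = sum_k x[k]*h[n-k]. Output length = len(x) + len(h) - 1 = 5 + 3 - 1 = 7.
y[0] = 3*2 = 6
y[1] = -1*2 + 3*-3 = -11
y[2] = -1*2 + -1*-3 + 3*0 = 1
y[3] = -2*2 + -1*-3 + -1*0 = -1
y[4] = 1*2 + -2*-3 + -1*0 = 8
y[5] = 1*-3 + -2*0 = -3
y[6] = 1*0 = 0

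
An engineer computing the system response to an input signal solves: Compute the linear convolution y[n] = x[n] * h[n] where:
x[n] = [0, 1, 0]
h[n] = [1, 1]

y[n] = sum_k x[k]*h[n-k]. Output length = len(x) + len(h) - 1 = 3 + 2 - 1 = 4.
y[0] = 0*1 = 0
y[1] = 1*1 + 0*1 = 1
y[2] = 0*1 + 1*1 = 1
y[3] = 0*1 = 0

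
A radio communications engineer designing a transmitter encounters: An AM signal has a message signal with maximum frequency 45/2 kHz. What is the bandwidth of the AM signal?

In AM (double-sideband), the bandwidth is twice the message frequency.
BW = 2 * f_m = 2 * 45/2 kHz = 45 kHz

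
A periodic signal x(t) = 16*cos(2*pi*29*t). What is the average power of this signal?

Average power of A*cos(wt) is A^2/2.
P = 16^2 / 2 = 256/2 = 128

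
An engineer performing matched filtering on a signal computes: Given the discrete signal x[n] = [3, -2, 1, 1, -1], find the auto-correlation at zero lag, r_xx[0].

The auto-correlation at zero lag r_xx[0] equals the signal energy.
r_xx[0] = sum of x[n]^2 = 3^2 + (-2)^2 + 1^2 + 1^2 + (-1)^2
= 9 + 4 + 1 + 1 + 1 = 16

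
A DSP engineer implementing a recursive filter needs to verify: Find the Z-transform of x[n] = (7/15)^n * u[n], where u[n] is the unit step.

The Z-transform of a^n * u[n] is z/(z-a) for |z| > |a|.
Here a = 7/15, so X(z) = z/(z - (7/15)) = 15z/(15z - 7)
ROC: |z| > 7/15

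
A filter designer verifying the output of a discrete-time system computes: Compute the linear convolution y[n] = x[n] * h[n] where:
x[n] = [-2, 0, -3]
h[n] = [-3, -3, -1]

y[n] = sum_k x[k]*h[n-k]. Output length = len(x) + len(h) - 1 = 3 + 3 - 1 = 5.
y[0] = -2*-3 = 6
y[1] = 0*-3 + -2*-3 = 6
y[2] = -3*-3 + 0*-3 + -2*-1 = 11
y[3] = -3*-3 + 0*-1 = 9
y[4] = -3*-1 = 3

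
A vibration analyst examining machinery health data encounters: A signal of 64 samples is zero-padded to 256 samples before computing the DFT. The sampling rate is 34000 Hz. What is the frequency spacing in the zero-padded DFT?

Original DFT: N = 64, resolution = f_s/N = 34000/64 = 2125/4 Hz
Zero-padded DFT: N = 256, resolution = f_s/N = 34000/256 = 2125/16 Hz
Zero-padding interpolates the spectrum (finer frequency grid)
but does NOT improve the true spectral resolution (ability to resolve close frequencies).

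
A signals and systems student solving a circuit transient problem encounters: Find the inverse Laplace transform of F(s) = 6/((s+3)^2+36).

Standard pair: w/((s+a)^2+w^2) <-> e^(-at)*sin(wt)*u(t)
With a=3, w=6: f(t) = e^(-3t)*sin(6t)*u(t)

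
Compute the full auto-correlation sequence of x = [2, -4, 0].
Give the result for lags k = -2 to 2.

r_xx[k] = sum_m x[m]*x[m+k], indexed from 0, for k = -2 to 2:
  r_xx[-2] = x[2]*x[0] = 0
  r_xx[-1] = x[1]*x[0] + x[2]*x[1] = -8
  r_xx[0] = x[0]*x[0] + x[1]*x[1] + x[2]*x[2] = 20
  r_xx[1] = x[0]*x[1] + x[1]*x[2] = -8
  r_xx[2] = x[0]*x[2] = 0
r_xx = [0, -8, 20, -8, 0]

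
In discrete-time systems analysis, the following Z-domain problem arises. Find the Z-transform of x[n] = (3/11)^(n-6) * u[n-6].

Time-shifting property: if X(z) = Z{x[n]}, then Z{x[n-d]} = z^(-d) * X(z)
X(z) = z/(z - 3/11) for x[n] = (3/11)^n * u[n]
Z{x[n-6]} = z^(-6) * z/(z - 3/11) = z^(-5)/(z - 3/11)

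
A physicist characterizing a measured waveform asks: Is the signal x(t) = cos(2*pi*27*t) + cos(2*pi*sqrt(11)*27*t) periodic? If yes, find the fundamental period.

f1 = 27 Hz, f2 = 27*sqrt(11) Hz
Ratio f2/f1 = sqrt(11), which is irrational.
Since the frequency ratio is irrational, no common period exists.
The signal is not periodic.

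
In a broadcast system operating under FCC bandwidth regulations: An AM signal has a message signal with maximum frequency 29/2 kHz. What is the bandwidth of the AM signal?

In AM (double-sideband), the bandwidth is twice the message frequency.
BW = 2 * f_m = 2 * 29/2 kHz = 29 kHz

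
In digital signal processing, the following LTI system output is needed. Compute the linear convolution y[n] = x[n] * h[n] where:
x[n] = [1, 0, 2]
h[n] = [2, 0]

y[n] = sum_k x[k]*h[n-k]. Output length = len(x) + len(h) - 1 = 3 + 2 - 1 = 4.
y[0] = 1*2 = 2
y[1] = 0*2 + 1*0 = 0
y[2] = 2*2 + 0*0 = 4
y[3] = 2*0 = 0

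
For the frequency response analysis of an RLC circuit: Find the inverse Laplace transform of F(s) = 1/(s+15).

Standard pair: k/(s+a) <-> k*e^(-at)*u(t)
With k=1, a=15: f(t) = e^(-15t)*u(t)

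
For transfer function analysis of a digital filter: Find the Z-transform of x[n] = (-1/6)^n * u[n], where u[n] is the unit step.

The Z-transform of a^n * u[n] is z/(z-a) for |z| > |a|.
Here a = -1/6, so X(z) = z/(z - (-1/6)) = 6z/(6z + 1)
ROC: |z| > 1/6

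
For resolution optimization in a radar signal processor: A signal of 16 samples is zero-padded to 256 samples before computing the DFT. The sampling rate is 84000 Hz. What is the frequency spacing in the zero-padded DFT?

Original DFT: N = 16, resolution = f_s/N = 84000/16 = 5250 Hz
Zero-padded DFT: N = 256, resolution = f_s/N = 84000/256 = 2625/8 Hz
Zero-padding interpolates the spectrum (finer frequency grid)
but does NOT improve the true spectral resolution (ability to resolve close frequencies).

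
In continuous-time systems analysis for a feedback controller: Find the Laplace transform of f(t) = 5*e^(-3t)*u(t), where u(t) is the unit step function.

Standard Laplace transform pair:
e^(-at)*u(t) <-> 1/(s+a)
With a = 3: L{5*e^(-3t)*u(t)} = 5/(s+3), ROC: Re(s) > -3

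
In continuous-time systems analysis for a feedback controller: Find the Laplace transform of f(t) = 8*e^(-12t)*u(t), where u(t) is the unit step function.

Standard Laplace transform pair:
e^(-at)*u(t) <-> 1/(s+a)
With a = 12: L{8*e^(-12t)*u(t)} = 8/(s+12), ROC: Re(s) > -12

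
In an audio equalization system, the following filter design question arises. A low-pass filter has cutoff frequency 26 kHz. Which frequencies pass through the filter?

A low-pass filter passes all frequencies below the cutoff frequency 26 kHz and attenuates higher frequencies.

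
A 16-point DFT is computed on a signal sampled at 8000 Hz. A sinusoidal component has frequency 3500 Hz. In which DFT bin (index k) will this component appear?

DFT frequency resolution = f_s/N = 8000/16 = 500 Hz
Bin index k = f_signal / resolution = 3500 / 500 = 7
The signal frequency 3500 Hz falls in DFT bin k = 7.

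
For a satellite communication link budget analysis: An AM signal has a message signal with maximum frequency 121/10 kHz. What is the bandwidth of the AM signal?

In AM (double-sideband), the bandwidth is twice the message frequency.
BW = 2 * f_m = 2 * 121/10 kHz = 121/5 kHz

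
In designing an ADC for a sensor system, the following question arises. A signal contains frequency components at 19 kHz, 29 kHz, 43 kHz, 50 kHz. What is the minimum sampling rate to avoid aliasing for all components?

The highest frequency component is f_max = 50 kHz.
Nyquist rate = 2 * f_max = 2 * 50 kHz = 100 kHz.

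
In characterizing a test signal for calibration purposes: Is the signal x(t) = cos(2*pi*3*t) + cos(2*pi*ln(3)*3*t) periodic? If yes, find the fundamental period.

f1 = 3 Hz, f2 = 3*ln(3) Hz
Ratio f2/f1 = ln(3), which is irrational.
Since the frequency ratio is irrational, no common period exists.
The signal is not periodic.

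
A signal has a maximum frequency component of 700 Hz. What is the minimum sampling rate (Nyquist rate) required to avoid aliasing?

By the Nyquist-Shannon sampling theorem,
the minimum sampling rate (Nyquist rate) must be at least 2 * f_max.
Nyquist rate = 2 * 700 Hz = 1400 Hz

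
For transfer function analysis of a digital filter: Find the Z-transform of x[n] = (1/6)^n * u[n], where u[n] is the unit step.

The Z-transform of a^n * u[n] is z/(z-a) for |z| > |a|.
Here a = 1/6, so X(z) = z/(z - (1/6)) = 6z/(6z - 1)
ROC: |z| > 1/6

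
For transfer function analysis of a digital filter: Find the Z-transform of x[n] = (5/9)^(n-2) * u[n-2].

Time-shifting property: if X(z) = Z{x[n]}, then Z{x[n-d]} = z^(-d) * X(z)
X(z) = z/(z - 5/9) for x[n] = (5/9)^n * u[n]
Z{x[n-2]} = z^(-2) * z/(z - 5/9) = z^(-1)/(z - 5/9)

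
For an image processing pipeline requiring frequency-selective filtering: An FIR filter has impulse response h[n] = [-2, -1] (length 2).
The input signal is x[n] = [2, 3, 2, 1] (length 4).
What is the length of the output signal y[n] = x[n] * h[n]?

For linear convolution, the output length is:
len(y) = len(x) + len(h) - 1 = 4 + 2 - 1 = 5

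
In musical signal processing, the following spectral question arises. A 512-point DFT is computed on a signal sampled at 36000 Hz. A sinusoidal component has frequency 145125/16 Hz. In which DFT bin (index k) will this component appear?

DFT frequency resolution = f_s/N = 36000/512 = 1125/16 Hz
Bin index k = f_signal / resolution = 145125/16 / 1125/16 = 129
The signal frequency 145125/16 Hz falls in DFT bin k = 129.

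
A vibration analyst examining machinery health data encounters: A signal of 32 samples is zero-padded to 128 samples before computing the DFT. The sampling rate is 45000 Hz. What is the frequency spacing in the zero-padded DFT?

Original DFT: N = 32, resolution = f_s/N = 45000/32 = 5625/4 Hz
Zero-padded DFT: N = 128, resolution = f_s/N = 45000/128 = 5625/16 Hz
Zero-padding interpolates the spectrum (finer frequency grid)
but does NOT improve the true spectral resolution (ability to resolve close frequencies).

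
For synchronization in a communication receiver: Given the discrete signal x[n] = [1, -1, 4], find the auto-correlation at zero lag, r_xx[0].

The auto-correlation at zero lag r_xx[0] equals the signal energy.
r_xx[0] = sum of x[n]^2 = 1^2 + (-1)^2 + 4^2
= 1 + 1 + 16 = 18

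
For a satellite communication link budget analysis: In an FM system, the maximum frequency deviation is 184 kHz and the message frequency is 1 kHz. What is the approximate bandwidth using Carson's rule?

Carson's rule: BW = 2*(delta_f + f_m)
= 2*(184 + 1) kHz = 370 kHz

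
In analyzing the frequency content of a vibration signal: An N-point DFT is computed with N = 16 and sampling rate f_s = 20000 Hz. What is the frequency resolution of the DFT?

DFT frequency resolution = f_s / N
= 20000 / 16 = 1250 Hz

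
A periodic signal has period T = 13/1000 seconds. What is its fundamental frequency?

The fundamental frequency is the reciprocal of the period.
f = 1/T = 1/(13/1000) = 1000/13 Hz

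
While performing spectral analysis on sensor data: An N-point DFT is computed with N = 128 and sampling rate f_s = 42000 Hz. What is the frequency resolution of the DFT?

DFT frequency resolution = f_s / N
= 42000 / 128 = 2625/8 Hz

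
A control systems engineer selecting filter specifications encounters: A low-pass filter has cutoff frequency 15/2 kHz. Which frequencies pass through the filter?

A low-pass filter passes all frequencies below the cutoff frequency 15/2 kHz and attenuates higher frequencies.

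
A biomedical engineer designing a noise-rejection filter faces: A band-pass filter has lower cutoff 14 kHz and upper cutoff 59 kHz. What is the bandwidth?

Bandwidth = f_high - f_low
= 59 kHz - 14 kHz = 45 kHz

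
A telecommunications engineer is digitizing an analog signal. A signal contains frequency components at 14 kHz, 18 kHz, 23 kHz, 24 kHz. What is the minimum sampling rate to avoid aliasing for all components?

The highest frequency component is f_max = 24 kHz.
Nyquist rate = 2 * f_max = 2 * 24 kHz = 48 kHz.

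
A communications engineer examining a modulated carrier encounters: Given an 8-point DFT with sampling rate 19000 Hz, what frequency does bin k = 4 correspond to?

The frequency of DFT bin k is: f_k = k * f_s / N
f_4 = 4 * 19000 / 8 = 9500 Hz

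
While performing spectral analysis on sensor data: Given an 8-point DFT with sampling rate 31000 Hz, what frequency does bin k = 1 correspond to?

The frequency of DFT bin k is: f_k = k * f_s / N
f_1 = 1 * 31000 / 8 = 3875 Hz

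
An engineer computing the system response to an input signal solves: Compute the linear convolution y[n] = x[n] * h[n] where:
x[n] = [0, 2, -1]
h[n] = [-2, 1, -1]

y[n] = sum_k x[k]*h[n-k]. Output length = len(x) + len(h) - 1 = 3 + 3 - 1 = 5.
y[0] = 0*-2 = 0
y[1] = 2*-2 + 0*1 = -4
y[2] = -1*-2 + 2*1 + 0*-1 = 4
y[3] = -1*1 + 2*-1 = -3
y[4] = -1*-1 = 1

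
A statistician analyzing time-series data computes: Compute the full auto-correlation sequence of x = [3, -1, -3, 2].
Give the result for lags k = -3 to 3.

r_xx[k] = sum_m x[m]*x[m+k], indexed from 0, for k = -3 to 3:
  r_xx[-3] = x[3]*x[0] = 6
  r_xx[-2] = x[2]*x[0] + x[3]*x[1] = -11
  r_xx[-1] = x[1]*x[0] + x[2]*x[1] + x[3]*x[2] = -6
  r_xx[0] = x[0]*x[0] + x[1]*x[1] + x[2]*x[2] + x[3]*x[3] = 23
  r_xx[1] = x[0]*x[1] + x[1]*x[2] + x[2]*x[3] = -6
  r_xx[2] = x[0]*x[2] + x[1]*x[3] = -11
  r_xx[3] = x[0]*x[3] = 6
r_xx = [6, -11, -6, 23, -6, -11, 6]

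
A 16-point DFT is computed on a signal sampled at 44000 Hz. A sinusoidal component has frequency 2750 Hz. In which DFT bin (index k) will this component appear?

DFT frequency resolution = f_s/N = 44000/16 = 2750 Hz
Bin index k = f_signal / resolution = 2750 / 2750 = 1
The signal frequency 2750 Hz falls in DFT bin k = 1.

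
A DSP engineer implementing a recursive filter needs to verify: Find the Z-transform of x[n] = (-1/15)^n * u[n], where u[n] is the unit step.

The Z-transform of a^n * u[n] is z/(z-a) for |z| > |a|.
Here a = -1/15, so X(z) = z/(z - (-1/15)) = 15z/(15z + 1)
ROC: |z| > 1/15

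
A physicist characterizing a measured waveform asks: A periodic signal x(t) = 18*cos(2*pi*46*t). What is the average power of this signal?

Average power of A*cos(wt) is A^2/2.
P = 18^2 / 2 = 324/2 = 162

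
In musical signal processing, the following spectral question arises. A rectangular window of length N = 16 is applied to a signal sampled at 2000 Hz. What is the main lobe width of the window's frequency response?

For a rectangular window of length N,
the main lobe width in frequency is 2*f_s/N.
= 2*2000/16 = 250 Hz
This determines the minimum frequency separation for resolving two sinusoids.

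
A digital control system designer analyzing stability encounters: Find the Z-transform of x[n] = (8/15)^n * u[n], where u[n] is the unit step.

The Z-transform of a^n * u[n] is z/(z-a) for |z| > |a|.
Here a = 8/15, so X(z) = z/(z - (8/15)) = 15z/(15z - 8)
ROC: |z| > 8/15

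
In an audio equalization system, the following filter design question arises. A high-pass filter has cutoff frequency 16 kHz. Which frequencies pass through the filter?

A high-pass filter passes all frequencies above the cutoff frequency 16 kHz and attenuates lower frequencies.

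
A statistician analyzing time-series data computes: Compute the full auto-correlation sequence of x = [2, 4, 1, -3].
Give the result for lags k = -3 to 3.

r_xx[k] = sum_m x[m]*x[m+k], indexed from 0, for k = -3 to 3:
  r_xx[-3] = x[3]*x[0] = -6
  r_xx[-2] = x[2]*x[0] + x[3]*x[1] = -10
  r_xx[-1] = x[1]*x[0] + x[2]*x[1] + x[3]*x[2] = 9
  r_xx[0] = x[0]*x[0] + x[1]*x[1] + x[2]*x[2] + x[3]*x[3] = 30
  r_xx[1] = x[0]*x[1] + x[1]*x[2] + x[2]*x[3] = 9
  r_xx[2] = x[0]*x[2] + x[1]*x[3] = -10
  r_xx[3] = x[0]*x[3] = -6
r_xx = [-6, -10, 9, 30, 9, -10, -6]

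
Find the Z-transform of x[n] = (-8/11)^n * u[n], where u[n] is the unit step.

The Z-transform of a^n * u[n] is z/(z-a) for |z| > |a|.
Here a = -8/11, so X(z) = z/(z - (-8/11)) = 11z/(11z + 8)
ROC: |z| > 8/11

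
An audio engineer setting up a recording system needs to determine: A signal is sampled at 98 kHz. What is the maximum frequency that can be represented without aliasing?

The maximum frequency that can be represented without aliasing
is the Nyquist frequency: f_max = f_s / 2 = 98 kHz / 2 = 49 kHz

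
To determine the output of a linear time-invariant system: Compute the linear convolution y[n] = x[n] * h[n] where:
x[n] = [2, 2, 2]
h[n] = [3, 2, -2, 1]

y[n] = sum_k x[k]*h[n-k]. Output length = len(x) + len(h) - 1 = 3 + 4 - 1 = 6.
y[0] = 2*3 = 6
y[1] = 2*3 + 2*2 = 10
y[2] = 2*3 + 2*2 + 2*-2 = 6
y[3] = 2*2 + 2*-2 + 2*1 = 2
y[4] = 2*-2 + 2*1 = -2
y[5] = 2*1 = 2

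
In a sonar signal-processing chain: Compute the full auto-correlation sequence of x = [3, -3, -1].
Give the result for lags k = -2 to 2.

r_xx[k] = sum_m x[m]*x[m+k], indexed from 0, for k = -2 to 2:
  r_xx[-2] = x[2]*x[0] = -3
  r_xx[-1] = x[1]*x[0] + x[2]*x[1] = -6
  r_xx[0] = x[0]*x[0] + x[1]*x[1] + x[2]*x[2] = 19
  r_xx[1] = x[0]*x[1] + x[1]*x[2] = -6
  r_xx[2] = x[0]*x[2] = -3
r_xx = [-3, -6, 19, -6, -3]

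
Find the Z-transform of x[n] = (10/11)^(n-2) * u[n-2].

Time-shifting property: if X(z) = Z{x[n]}, then Z{x[n-d]} = z^(-d) * X(z)
X(z) = z/(z - 10/11) for x[n] = (10/11)^n * u[n]
Z{x[n-2]} = z^(-2) * z/(z - 10/11) = z^(-1)/(z - 10/11)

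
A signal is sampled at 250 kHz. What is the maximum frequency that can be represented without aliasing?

The maximum frequency that can be represented without aliasing
is the Nyquist frequency: f_max = f_s / 2 = 250 kHz / 2 = 125 kHz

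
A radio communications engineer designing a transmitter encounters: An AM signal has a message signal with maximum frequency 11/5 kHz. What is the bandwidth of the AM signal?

In AM (double-sideband), the bandwidth is twice the message frequency.
BW = 2 * f_m = 2 * 11/5 kHz = 22/5 kHz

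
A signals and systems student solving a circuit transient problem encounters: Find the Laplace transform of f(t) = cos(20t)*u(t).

Standard pair: cos(wt)*u(t) <-> s/(s^2+w^2)
With w = 20: L{cos(20t)*u(t)} = s/(s^2+400)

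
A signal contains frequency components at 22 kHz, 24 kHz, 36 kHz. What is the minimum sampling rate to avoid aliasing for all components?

The highest frequency component is f_max = 36 kHz.
Nyquist rate = 2 * f_max = 2 * 36 kHz = 72 kHz.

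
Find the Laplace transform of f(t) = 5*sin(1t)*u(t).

Standard pair: sin(wt)*u(t) <-> w/(s^2+w^2)
With w = 1: L{5*sin(1t)*u(t)} = 5/(s^2+1)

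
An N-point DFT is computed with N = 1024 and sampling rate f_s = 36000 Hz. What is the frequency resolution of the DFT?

DFT frequency resolution = f_s / N
= 36000 / 1024 = 1125/32 Hz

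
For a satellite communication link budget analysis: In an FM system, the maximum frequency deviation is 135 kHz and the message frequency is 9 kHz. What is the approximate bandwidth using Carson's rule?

Carson's rule: BW = 2*(delta_f + f_m)
= 2*(135 + 9) kHz = 288 kHz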